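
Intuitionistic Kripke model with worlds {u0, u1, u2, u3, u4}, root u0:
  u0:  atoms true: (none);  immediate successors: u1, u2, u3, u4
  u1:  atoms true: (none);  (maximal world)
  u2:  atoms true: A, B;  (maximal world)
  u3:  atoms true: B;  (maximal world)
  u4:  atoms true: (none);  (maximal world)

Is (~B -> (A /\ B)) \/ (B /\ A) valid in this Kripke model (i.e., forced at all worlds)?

No

Not every world: u0 ||-/- (~B -> (A /\ B)) \/ (B /\ A).
u0 ||-/- (~B -> (A /\ B)) \/ (B /\ A): neither disjunct is forced at u0.
u0 ||-/- ~B -> (A /\ B): at the accessible world u1, u1 ||- ~B but u1 ||-/- A /\ B.
u1 ||-/- A /\ B since u1 fails A.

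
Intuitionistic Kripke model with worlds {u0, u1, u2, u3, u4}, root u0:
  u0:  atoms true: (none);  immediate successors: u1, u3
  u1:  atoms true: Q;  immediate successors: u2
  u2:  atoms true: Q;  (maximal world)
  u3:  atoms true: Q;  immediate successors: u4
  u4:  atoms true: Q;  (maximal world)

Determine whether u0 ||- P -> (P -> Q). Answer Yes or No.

u0 ||- P -> (P -> Q) vacuously: no world accessible from u0 forces the antecedent P.

Yes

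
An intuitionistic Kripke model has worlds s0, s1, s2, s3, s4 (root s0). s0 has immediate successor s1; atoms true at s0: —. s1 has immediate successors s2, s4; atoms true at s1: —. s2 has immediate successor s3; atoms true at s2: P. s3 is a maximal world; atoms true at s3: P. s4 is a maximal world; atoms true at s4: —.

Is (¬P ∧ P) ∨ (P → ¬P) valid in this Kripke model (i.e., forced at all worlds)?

No

Not every world: s0 ⊮ (¬P ∧ P) ∨ (P → ¬P).
s0 ⊮ (¬P ∧ P) ∨ (P → ¬P): neither disjunct is forced at s0.
s0 ⊮ ¬P ∧ P since s0 fails ¬P.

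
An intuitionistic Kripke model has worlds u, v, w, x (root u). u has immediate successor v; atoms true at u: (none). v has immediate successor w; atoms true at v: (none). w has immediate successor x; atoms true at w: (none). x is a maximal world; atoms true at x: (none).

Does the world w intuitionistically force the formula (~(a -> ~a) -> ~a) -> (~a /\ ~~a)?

No

w ||-/- (~(a -> ~a) -> ~a) -> (~a /\ ~~a): already at w itself, w ||- ~(a -> ~a) -> ~a but w ||-/- ~a /\ ~~a.
w ||-/- ~a /\ ~~a since w fails ~~a.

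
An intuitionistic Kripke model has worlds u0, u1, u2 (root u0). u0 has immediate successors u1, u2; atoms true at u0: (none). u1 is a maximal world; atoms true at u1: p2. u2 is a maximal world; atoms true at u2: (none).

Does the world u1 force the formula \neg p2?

No

u1 \nVdash \neg p2 since u1 is accessible from u1 and u1 \Vdash p2.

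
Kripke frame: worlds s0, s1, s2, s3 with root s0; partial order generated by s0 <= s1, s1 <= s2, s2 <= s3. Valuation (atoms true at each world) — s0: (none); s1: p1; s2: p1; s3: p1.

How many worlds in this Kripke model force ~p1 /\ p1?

s0: does not force it — s0 ||-/- ~p1 /\ p1 since s0 fails ~p1.
s1: does not force it.
s2: does not force it.
s3: does not force it.
Worlds forcing the formula: { }.

0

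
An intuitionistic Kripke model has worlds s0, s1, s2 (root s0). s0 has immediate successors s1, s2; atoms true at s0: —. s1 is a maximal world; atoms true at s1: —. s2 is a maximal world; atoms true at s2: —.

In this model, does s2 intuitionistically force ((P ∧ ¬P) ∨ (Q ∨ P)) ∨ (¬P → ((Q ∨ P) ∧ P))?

No

s2 ⊮ ((P ∧ ¬P) ∨ (Q ∨ P)) ∨ (¬P → ((Q ∨ P) ∧ P)): neither disjunct is forced at s2.
s2 ⊮ (P ∧ ¬P) ∨ (Q ∨ P): neither disjunct is forced at s2.
s2 ⊮ P ∧ ¬P since s2 fails P.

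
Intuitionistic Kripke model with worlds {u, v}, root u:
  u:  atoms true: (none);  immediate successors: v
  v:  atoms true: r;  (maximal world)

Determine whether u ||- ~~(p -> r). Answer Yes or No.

u ||- ~~(p -> r): no world accessible from u forces ~(p -> r).

Yes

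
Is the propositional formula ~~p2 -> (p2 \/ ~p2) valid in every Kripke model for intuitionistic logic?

No

This is a variant of double-negation elimination (deriving excluded middle from double negation), which is not intuitionistically valid.
A Kripke countermodel: worlds a, b; order generated by a <= b; atoms true at each world — a:{}; b:{p2}.
a ||-/- ~~p2 -> (p2 \/ ~p2): already at a itself, a ||- ~~p2 but a ||-/- p2 \/ ~p2.
a ||-/- p2 \/ ~p2: neither disjunct is forced at a.
a lacks atom p2, so a ||-/- p2.
So the root a does not force the formula.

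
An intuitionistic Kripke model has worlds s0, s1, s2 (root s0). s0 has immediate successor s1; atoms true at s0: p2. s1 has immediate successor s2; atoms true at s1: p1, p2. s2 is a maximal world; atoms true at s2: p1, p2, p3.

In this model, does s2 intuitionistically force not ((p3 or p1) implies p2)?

s2 does not force not ((p3 or p1) implies p2) since s2 is accessible from s2 and s2 forces (p3 or p1) implies p2.
s2 forces (p3 or p1) implies p2: every world accessible from s2 that forces p3 or p1 (namely s2) also forces p2.

No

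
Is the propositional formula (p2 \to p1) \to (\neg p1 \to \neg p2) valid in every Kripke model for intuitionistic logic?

Yes

This is the forward direction of contraposition, which is intuitionistically derivable.
Assume p2 \to p1 and \neg p1. If p2 held then p1 would follow, contradicting \neg p1; so \neg p2.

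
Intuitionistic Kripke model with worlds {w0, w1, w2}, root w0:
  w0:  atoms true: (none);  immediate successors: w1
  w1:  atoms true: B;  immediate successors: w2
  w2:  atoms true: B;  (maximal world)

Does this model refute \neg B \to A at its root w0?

w0 \Vdash \neg B \to A vacuously: no world accessible from w0 forces the antecedent \neg B.
So the root w0 forces \neg B \to A; the model is not a countermodel.

No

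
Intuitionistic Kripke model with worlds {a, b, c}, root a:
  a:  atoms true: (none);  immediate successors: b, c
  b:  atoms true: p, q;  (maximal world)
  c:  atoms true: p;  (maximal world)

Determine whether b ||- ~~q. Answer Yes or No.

b ||- ~~q: no world accessible from b forces ~q.

Yes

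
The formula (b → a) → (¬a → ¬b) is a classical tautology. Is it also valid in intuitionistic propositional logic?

This is the forward direction of contraposition, which is intuitionistically derivable.
Assume b → a and ¬a. If b held then a would follow, contradicting ¬a; so ¬b.

Yes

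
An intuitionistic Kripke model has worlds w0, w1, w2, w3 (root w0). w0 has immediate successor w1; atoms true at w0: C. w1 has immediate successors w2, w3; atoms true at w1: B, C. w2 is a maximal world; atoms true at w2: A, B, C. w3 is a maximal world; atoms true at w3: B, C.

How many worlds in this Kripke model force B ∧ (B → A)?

w0: does not force it — w0 ⊮ B ∧ (B → A) since w0 fails B.
w1: does not force it — w1 ⊮ B ∧ (B → A) since w1 fails B → A.
w2: forces it.
w3: does not force it — w3 ⊮ B ∧ (B → A) since w3 fails B → A.
Worlds forcing the formula: {w2}.

1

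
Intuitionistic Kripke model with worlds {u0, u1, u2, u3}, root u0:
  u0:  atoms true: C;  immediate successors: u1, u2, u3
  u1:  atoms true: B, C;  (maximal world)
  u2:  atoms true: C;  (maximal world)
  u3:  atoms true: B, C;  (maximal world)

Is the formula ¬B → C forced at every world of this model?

Yes

u0 ⊩ ¬B → C: every world accessible from u0 that forces ¬B (namely u2) also forces C.
Since the root u0 forces ¬B → C and forcing is persistent (monotone upward), every world forces it.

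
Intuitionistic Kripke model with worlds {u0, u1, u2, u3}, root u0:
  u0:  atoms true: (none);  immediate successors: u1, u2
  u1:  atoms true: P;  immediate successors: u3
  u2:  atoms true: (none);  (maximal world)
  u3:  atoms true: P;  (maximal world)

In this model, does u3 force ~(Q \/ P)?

No

u3 ||-/- ~(Q \/ P) since u3 is accessible from u3 and u3 ||- Q \/ P.
u3 ||- Q \/ P via the disjunct P.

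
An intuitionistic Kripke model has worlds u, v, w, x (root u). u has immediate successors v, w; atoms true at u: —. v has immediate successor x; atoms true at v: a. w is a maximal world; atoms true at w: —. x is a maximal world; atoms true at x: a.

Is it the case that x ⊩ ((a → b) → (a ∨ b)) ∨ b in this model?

x ⊩ ((a → b) → (a ∨ b)) ∨ b via the disjunct (a → b) → (a ∨ b).

Yes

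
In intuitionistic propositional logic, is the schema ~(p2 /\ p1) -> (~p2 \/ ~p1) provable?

No

This is the constructively invalid direction of De Morgan's law for conjunction, which is not intuitionistically valid.
A Kripke countermodel: worlds s0, s1, s2; order generated by s0 <= s1, s0 <= s2; atoms true at each world — s0:{}; s1:{p2}; s2:{p1}.
s0 ||-/- ~(p2 /\ p1) -> (~p2 \/ ~p1): already at s0 itself, s0 ||- ~(p2 /\ p1) but s0 ||-/- ~p2 \/ ~p1.
s0 ||-/- ~p2 \/ ~p1: neither disjunct is forced at s0.
s0 ||-/- ~p2 since s1 is accessible from s0 and s1 ||- p2.
So the root s0 does not force the formula.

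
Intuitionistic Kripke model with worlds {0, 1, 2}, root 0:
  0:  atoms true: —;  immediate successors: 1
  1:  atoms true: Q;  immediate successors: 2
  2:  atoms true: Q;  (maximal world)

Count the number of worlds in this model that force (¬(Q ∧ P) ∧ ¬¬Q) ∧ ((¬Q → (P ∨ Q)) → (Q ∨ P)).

0: does not force it — 0 ⊮ (¬(Q ∧ P) ∧ ¬¬Q) ∧ ((¬Q → (P ∨ Q)) → (Q ∨ P)) since 0 fails (¬Q → (P ∨ Q)) → (Q ∨ P).
1: forces it.
2: forces it.
Worlds forcing the formula: {1, 2}.

2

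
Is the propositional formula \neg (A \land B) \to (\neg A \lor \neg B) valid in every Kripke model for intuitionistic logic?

No

This is the constructively invalid direction of De Morgan's law for conjunction, which is not intuitionistically valid.
A Kripke countermodel: worlds w0, w1, w2; order generated by w0 \le w1, w0 \le w2; atoms true at each world — w0:{}; w1:{A}; w2:{B}.
w0 \nVdash \neg (A \land B) \to (\neg A \lor \neg B): already at w0 itself, w0 \Vdash \neg (A \land B) but w0 \nVdash \neg A \lor \neg B.
w0 \nVdash \neg A \lor \neg B: neither disjunct is forced at w0.
w0 \nVdash \neg A since w1 is accessible from w0 and w1 \Vdash A.
So the root w0 does not force the formula.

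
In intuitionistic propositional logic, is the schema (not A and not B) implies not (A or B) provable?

This is a constructively valid De Morgan direction (conjunction of negations to negated disjunction), which is intuitionistically derivable.
If both not A and not B hold at a world, no accessible world forces A or forces B, so none forces A or B.

Yes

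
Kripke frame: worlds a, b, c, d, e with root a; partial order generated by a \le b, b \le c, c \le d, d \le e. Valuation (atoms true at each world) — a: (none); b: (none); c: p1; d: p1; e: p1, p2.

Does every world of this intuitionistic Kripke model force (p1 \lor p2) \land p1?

Not every world: a \nVdash (p1 \lor p2) \land p1.
a \nVdash (p1 \lor p2) \land p1 since a fails p1 \lor p2.

No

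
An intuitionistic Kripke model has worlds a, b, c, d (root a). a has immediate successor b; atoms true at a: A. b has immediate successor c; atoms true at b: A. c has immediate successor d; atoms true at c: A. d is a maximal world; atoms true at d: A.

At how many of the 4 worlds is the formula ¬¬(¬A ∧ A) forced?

a: does not force it — a ⊮ ¬¬(¬A ∧ A) since a is accessible from a and a ⊩ ¬(¬A ∧ A).
b: does not force it — b ⊮ ¬¬(¬A ∧ A) since b is accessible from b and b ⊩ ¬(¬A ∧ A).
c: does not force it.
d: does not force it.
Worlds forcing the formula: { }.

0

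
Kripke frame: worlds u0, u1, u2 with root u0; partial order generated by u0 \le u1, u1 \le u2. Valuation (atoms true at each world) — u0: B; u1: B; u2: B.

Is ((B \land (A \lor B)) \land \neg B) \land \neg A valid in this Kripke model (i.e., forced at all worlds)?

No

Not every world: u0 \nVdash ((B \land (A \lor B)) \land \neg B) \land \neg A.
u0 \nVdash ((B \land (A \lor B)) \land \neg B) \land \neg A since u0 fails (B \land (A \lor B)) \land \neg B.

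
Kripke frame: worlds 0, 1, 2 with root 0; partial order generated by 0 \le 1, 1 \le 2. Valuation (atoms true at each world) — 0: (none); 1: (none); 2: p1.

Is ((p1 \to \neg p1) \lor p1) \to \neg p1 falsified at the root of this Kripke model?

0 \nVdash ((p1 \to \neg p1) \lor p1) \to \neg p1: at the accessible world 2, 2 \Vdash (p1 \to \neg p1) \lor p1 but 2 \nVdash \neg p1.
2 \nVdash \neg p1 since 2 is accessible from 2 and 2 \Vdash p1.
So the root 0 does not force ((p1 \to \neg p1) \lor p1) \to \neg p1; the model is a countermodel.

Yes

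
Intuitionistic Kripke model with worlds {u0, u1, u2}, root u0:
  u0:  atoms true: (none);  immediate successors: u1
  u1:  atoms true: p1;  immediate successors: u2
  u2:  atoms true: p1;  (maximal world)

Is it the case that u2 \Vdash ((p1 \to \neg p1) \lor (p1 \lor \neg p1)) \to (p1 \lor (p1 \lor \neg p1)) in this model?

Yes

u2 \Vdash ((p1 \to \neg p1) \lor (p1 \lor \neg p1)) \to (p1 \lor (p1 \lor \neg p1)): every world accessible from u2 that forces (p1 \to \neg p1) \lor (p1 \lor \neg p1) (namely u2) also forces p1 \lor (p1 \lor \neg p1).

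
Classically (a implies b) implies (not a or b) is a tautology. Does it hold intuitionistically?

No

This is the material-implication-as-disjunction principle, which is not intuitionistically valid.
A Kripke countermodel: worlds 0, 1; order generated by 0 <= 1; atoms true at each world — 0:{}; 1:{a,b}.
0 does not force (a implies b) implies (not a or b): already at 0 itself, 0 forces a implies b but 0 does not force not a or b.
0 does not force not a or b: neither disjunct is forced at 0.
0 does not force not a since 1 is accessible from 0 and 1 forces a.
So the root 0 does not force the formula.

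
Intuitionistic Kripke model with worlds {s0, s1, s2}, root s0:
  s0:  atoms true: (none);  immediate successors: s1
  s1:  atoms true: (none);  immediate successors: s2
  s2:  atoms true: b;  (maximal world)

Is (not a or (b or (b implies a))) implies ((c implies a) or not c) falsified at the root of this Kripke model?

No

s0 forces (not a or (b or (b implies a))) implies ((c implies a) or not c): every world accessible from s0 that forces not a or (b or (b implies a)) (namely s0, s1, s2) also forces (c implies a) or not c.
So the root s0 forces (not a or (b or (b implies a))) implies ((c implies a) or not c); the model is not a countermodel.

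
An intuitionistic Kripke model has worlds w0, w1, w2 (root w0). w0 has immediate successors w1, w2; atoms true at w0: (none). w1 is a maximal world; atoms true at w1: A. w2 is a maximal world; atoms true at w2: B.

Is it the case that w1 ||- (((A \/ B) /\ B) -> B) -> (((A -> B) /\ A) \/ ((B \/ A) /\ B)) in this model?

No

w1 ||-/- (((A \/ B) /\ B) -> B) -> (((A -> B) /\ A) \/ ((B \/ A) /\ B)): already at w1 itself, w1 ||- ((A \/ B) /\ B) -> B but w1 ||-/- ((A -> B) /\ A) \/ ((B \/ A) /\ B).
w1 ||-/- ((A -> B) /\ A) \/ ((B \/ A) /\ B): neither disjunct is forced at w1.
w1 ||-/- (A -> B) /\ A since w1 fails A -> B.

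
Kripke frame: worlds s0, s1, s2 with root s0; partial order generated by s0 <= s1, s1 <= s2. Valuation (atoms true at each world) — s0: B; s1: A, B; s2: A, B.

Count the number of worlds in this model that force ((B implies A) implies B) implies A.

2

s0: does not force it — s0 does not force ((B implies A) implies B) implies A: already at s0 itself, s0 forces (B implies A) implies B but s0 does not force A.
s1: forces it.
s2: forces it.
Worlds forcing the formula: {s1, s2}.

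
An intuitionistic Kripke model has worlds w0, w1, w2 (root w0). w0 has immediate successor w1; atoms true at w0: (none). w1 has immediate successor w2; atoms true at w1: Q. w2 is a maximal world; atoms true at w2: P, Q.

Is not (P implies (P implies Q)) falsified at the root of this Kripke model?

w0 does not force not (P implies (P implies Q)) since w0 is accessible from w0 and w0 forces P implies (P implies Q).
w0 forces P implies (P implies Q): every world accessible from w0 that forces P (namely w2) also forces P implies Q.
So the root w0 does not force not (P implies (P implies Q)); the model is a countermodel.

Yes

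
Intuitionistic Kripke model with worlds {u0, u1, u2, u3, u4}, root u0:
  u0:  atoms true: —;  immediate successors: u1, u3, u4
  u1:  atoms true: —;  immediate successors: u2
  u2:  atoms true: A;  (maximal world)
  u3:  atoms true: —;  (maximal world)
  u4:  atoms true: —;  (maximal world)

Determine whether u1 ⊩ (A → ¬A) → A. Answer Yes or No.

u1 ⊩ (A → ¬A) → A vacuously: no world accessible from u1 forces the antecedent A → ¬A.

Yes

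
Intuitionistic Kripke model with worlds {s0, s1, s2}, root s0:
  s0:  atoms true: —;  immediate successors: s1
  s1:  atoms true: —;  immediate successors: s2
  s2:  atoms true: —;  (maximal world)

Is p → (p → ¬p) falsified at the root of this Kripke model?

No

s0 ⊩ p → (p → ¬p) vacuously: no world accessible from s0 forces the antecedent p.
So the root s0 forces p → (p → ¬p); the model is not a countermodel.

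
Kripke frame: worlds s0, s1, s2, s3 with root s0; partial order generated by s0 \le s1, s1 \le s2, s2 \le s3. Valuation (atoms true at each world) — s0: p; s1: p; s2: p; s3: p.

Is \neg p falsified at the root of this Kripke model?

s0 \nVdash \neg p since s0 is accessible from s0 and s0 \Vdash p.
So the root s0 does not force \neg p; the model is a countermodel.

Yes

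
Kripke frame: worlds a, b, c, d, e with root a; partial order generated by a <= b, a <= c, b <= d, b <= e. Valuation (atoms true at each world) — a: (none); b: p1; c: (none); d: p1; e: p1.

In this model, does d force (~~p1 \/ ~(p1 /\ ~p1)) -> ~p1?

No

d ||-/- (~~p1 \/ ~(p1 /\ ~p1)) -> ~p1: already at d itself, d ||- ~~p1 \/ ~(p1 /\ ~p1) but d ||-/- ~p1.
d ||-/- ~p1 since d is accessible from d and d ||- p1.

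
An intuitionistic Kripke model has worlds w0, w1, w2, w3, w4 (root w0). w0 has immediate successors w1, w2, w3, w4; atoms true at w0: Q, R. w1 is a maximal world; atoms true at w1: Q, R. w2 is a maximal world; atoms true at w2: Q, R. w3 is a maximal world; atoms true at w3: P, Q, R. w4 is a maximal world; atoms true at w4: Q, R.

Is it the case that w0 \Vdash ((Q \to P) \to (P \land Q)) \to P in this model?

w0 \nVdash ((Q \to P) \to (P \land Q)) \to P: already at w0 itself, w0 \Vdash (Q \to P) \to (P \land Q) but w0 \nVdash P.
w0 lacks atom P, so w0 \nVdash P.

No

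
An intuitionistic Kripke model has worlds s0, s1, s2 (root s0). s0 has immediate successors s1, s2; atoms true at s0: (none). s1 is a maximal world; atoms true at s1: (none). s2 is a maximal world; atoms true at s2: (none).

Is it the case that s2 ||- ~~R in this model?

s2 ||-/- ~~R since s2 is accessible from s2 and s2 ||- ~R.
s2 ||- ~R: no world accessible from s2 forces R.

No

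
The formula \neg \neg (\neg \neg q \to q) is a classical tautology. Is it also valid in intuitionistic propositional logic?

This is the double negation of double-negation elimination, which is intuitionistically derivable.
By Glivenko's theorem the double negation of any classical propositional tautology is intuitionistically provable; \neg \neg q \to q is classically a tautology.

Yes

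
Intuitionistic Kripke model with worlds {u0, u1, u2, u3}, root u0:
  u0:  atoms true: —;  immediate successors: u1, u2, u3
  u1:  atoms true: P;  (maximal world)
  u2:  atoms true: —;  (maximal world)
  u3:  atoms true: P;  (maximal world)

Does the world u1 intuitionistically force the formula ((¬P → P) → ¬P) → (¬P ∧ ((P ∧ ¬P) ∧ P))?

u1 ⊩ ((¬P → P) → ¬P) → (¬P ∧ ((P ∧ ¬P) ∧ P)) vacuously: no world accessible from u1 forces the antecedent (¬P → P) → ¬P.

Yes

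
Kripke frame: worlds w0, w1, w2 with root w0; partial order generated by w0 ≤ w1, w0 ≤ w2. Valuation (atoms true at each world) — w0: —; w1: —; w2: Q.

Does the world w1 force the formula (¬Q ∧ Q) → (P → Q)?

w1 ⊩ (¬Q ∧ Q) → (P → Q) vacuously: no world accessible from w1 forces the antecedent ¬Q ∧ Q.

Yes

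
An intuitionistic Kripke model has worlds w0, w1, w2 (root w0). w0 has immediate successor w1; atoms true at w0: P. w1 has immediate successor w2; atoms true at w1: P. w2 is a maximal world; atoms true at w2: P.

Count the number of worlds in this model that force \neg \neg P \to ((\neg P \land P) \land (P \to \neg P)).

w0: does not force it — w0 \nVdash \neg \neg P \to ((\neg P \land P) \land (P \to \neg P)): already at w0 itself, w0 \Vdash \neg \neg P but w0 \nVdash (\neg P \land P) \land (P \to \neg P).
w1: does not force it — w1 \nVdash \neg \neg P \to ((\neg P \land P) \land (P \to \neg P)): already at w1 itself, w1 \Vdash \neg \neg P but w1 \nVdash (\neg P \land P) \land (P \to \neg P).
w2: does not force it — w2 \nVdash \neg \neg P \to ((\neg P \land P) \land (P \to \neg P)): already at w2 itself, w2 \Vdash \neg \neg P but w2 \nVdash (\neg P \land P) \land (P \to \neg P).
Worlds forcing the formula: { }.

0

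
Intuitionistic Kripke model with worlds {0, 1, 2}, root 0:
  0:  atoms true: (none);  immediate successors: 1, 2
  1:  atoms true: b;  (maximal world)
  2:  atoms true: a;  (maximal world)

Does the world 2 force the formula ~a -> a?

2 ||- ~a -> a vacuously: no world accessible from 2 forces the antecedent ~a.

Yes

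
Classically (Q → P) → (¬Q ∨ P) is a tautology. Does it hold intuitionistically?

This is the material-implication-as-disjunction principle, which is not intuitionistically valid.
A Kripke countermodel: worlds w0, w1; order generated by w0 ≤ w1; atoms true at each world — w0:{}; w1:{P,Q}.
w0 ⊮ (Q → P) → (¬Q ∨ P): already at w0 itself, w0 ⊩ Q → P but w0 ⊮ ¬Q ∨ P.
w0 ⊮ ¬Q ∨ P: neither disjunct is forced at w0.
w0 ⊮ ¬Q since w1 is accessible from w0 and w1 ⊩ Q.
So the root w0 does not force the formula.

No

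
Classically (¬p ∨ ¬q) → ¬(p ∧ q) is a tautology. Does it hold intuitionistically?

This is a constructively valid De Morgan direction (disjunction of negations to negated conjunction), which is intuitionistically derivable.
If ¬p holds at a world then no accessible world forces p, hence none forces p ∧ q; likewise for ¬q.

Yes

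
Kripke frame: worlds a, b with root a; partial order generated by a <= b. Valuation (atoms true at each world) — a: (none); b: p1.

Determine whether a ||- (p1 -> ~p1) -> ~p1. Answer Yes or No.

a ||- (p1 -> ~p1) -> ~p1 vacuously: no world accessible from a forces the antecedent p1 -> ~p1.

Yes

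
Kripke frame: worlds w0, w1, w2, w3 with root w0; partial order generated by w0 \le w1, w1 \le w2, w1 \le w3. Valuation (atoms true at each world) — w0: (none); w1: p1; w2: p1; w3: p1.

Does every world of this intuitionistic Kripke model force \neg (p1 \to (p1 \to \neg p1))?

w0 \Vdash \neg (p1 \to (p1 \to \neg p1)): no world accessible from w0 forces p1 \to (p1 \to \neg p1).
Since the root w0 forces \neg (p1 \to (p1 \to \neg p1)) and forcing is persistent (monotone upward), every world forces it.

Yes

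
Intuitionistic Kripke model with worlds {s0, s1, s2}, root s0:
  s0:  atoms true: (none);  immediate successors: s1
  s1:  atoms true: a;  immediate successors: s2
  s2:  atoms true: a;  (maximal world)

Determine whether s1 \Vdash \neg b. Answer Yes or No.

s1 \Vdash \neg b: no world accessible from s1 forces b.

Yes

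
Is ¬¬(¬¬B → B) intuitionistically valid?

Yes

This is the double negation of double-negation elimination, which is intuitionistically derivable.
By Glivenko's theorem the double negation of any classical propositional tautology is intuitionistically provable; ¬¬B → B is classically a tautology.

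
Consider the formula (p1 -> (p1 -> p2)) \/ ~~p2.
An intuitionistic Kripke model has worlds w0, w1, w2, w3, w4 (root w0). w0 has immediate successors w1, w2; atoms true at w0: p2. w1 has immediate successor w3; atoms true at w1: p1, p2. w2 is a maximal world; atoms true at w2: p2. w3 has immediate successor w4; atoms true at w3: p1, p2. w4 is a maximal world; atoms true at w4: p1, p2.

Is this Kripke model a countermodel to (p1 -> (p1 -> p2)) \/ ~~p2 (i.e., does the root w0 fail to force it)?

w0 ||- (p1 -> (p1 -> p2)) \/ ~~p2 via the disjunct p1 -> (p1 -> p2).
So the root w0 forces (p1 -> (p1 -> p2)) \/ ~~p2; the model is not a countermodel.

No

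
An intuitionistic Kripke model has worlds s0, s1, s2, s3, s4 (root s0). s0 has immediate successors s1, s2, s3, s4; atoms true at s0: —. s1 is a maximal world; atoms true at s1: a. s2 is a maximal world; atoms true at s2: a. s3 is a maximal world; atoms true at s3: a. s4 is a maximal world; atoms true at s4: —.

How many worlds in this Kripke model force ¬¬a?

s0: does not force it — s0 ⊮ ¬¬a since s4 is accessible from s0 and s4 ⊩ ¬a.
s1: forces it.
s2: forces it.
s3: forces it.
s4: does not force it — s4 ⊮ ¬¬a since s4 is accessible from s4 and s4 ⊩ ¬a.
Worlds forcing the formula: {s1, s2, s3}.

3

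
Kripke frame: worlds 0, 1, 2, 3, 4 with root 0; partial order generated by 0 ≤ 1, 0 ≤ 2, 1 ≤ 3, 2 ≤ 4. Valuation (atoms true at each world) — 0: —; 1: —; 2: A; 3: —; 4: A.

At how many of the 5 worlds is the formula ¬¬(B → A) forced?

0: forces it.
1: forces it.
2: forces it.
3: forces it.
4: forces it.
Worlds forcing the formula: {0, 1, 2, 3, 4}.

5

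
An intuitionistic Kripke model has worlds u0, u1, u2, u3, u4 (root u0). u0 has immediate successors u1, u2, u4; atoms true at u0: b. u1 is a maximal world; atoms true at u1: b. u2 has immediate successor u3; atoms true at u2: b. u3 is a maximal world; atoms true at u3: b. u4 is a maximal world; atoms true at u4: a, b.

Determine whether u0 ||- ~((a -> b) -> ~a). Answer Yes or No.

No

u0 ||-/- ~((a -> b) -> ~a) since u1 is accessible from u0 and u1 ||- (a -> b) -> ~a.
u1 ||- (a -> b) -> ~a: every world accessible from u1 that forces a -> b (namely u1) also forces ~a.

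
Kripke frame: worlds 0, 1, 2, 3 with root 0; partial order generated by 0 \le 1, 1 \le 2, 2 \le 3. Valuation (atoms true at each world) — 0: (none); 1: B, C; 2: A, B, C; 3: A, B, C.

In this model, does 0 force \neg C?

0 \nVdash \neg C since 1 is accessible from 0 and 1 \Vdash C.

No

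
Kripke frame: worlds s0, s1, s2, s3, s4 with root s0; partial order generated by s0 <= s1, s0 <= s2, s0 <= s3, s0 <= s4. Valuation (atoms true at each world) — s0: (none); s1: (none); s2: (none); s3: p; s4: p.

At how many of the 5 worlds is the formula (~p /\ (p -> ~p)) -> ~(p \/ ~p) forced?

s0: does not force it — s0 ||-/- (~p /\ (p -> ~p)) -> ~(p \/ ~p): at the accessible world s1, s1 ||- ~p /\ (p -> ~p) but s1 ||-/- ~(p \/ ~p).
s1: does not force it — s1 ||-/- (~p /\ (p -> ~p)) -> ~(p \/ ~p): already at s1 itself, s1 ||- ~p /\ (p -> ~p) but s1 ||-/- ~(p \/ ~p).
s2: does not force it — s2 ||-/- (~p /\ (p -> ~p)) -> ~(p \/ ~p): already at s2 itself, s2 ||- ~p /\ (p -> ~p) but s2 ||-/- ~(p \/ ~p).
s3: forces it.
s4: forces it.
Worlds forcing the formula: {s3, s4}.

2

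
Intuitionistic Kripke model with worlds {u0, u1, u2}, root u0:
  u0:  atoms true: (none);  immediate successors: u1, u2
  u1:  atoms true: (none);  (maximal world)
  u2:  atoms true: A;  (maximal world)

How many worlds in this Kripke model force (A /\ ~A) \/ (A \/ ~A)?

2

u0: does not force it — u0 ||-/- (A /\ ~A) \/ (A \/ ~A): neither disjunct is forced at u0.
u1: forces it.
u2: forces it.
Worlds forcing the formula: {u1, u2}.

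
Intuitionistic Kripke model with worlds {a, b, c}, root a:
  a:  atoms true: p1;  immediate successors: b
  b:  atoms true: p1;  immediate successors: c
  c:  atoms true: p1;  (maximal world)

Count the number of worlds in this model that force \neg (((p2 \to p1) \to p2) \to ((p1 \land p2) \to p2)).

0

a: does not force it — a \nVdash \neg (((p2 \to p1) \to p2) \to ((p1 \land p2) \to p2)) since a is accessible from a and a \Vdash ((p2 \to p1) \to p2) \to ((p1 \land p2) \to p2).
b: does not force it — b \nVdash \neg (((p2 \to p1) \to p2) \to ((p1 \land p2) \to p2)) since b is accessible from b and b \Vdash ((p2 \to p1) \to p2) \to ((p1 \land p2) \to p2).
c: does not force it — c \nVdash \neg (((p2 \to p1) \to p2) \to ((p1 \land p2) \to p2)) since c is accessible from c and c \Vdash ((p2 \to p1) \to p2) \to ((p1 \land p2) \to p2).
Worlds forcing the formula: { }.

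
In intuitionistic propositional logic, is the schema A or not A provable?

No

This is the law of excluded middle, which is not intuitionistically valid.
A Kripke countermodel: worlds u, v; order generated by u <= v; atoms true at each world — u:{}; v:{A}.
u does not force A or not A: neither disjunct is forced at u.
u lacks atom A, so u does not force A.
So the root u does not force the formula.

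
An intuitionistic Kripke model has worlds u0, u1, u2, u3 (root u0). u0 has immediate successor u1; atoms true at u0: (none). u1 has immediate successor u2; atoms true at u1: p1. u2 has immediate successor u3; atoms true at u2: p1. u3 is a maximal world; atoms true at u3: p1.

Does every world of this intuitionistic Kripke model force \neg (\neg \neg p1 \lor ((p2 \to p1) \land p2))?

Not every world: u0 \nVdash \neg (\neg \neg p1 \lor ((p2 \to p1) \land p2)).
u0 \nVdash \neg (\neg \neg p1 \lor ((p2 \to p1) \land p2)) since u0 is accessible from u0 and u0 \Vdash \neg \neg p1 \lor ((p2 \to p1) \land p2).
u0 \Vdash \neg \neg p1 \lor ((p2 \to p1) \land p2) via the disjunct \neg \neg p1.

No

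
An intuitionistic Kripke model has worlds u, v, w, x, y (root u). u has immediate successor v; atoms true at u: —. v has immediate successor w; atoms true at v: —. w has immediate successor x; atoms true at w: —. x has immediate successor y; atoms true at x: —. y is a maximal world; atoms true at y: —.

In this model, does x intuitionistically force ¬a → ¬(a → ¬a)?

x ⊮ ¬a → ¬(a → ¬a): already at x itself, x ⊩ ¬a but x ⊮ ¬(a → ¬a).
x ⊮ ¬(a → ¬a) since x is accessible from x and x ⊩ a → ¬a.
x ⊩ a → ¬a vacuously: no world accessible from x forces the antecedent a.

No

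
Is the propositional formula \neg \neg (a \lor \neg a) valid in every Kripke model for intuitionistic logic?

This is the double negation of excluded middle, which is intuitionistically derivable.
Assuming \neg (a \lor \neg a): from a we'd get a \lor \neg a, so \neg a; but then a \lor \neg a again — contradiction. Hence \neg \neg (a \lor \neg a).

Yes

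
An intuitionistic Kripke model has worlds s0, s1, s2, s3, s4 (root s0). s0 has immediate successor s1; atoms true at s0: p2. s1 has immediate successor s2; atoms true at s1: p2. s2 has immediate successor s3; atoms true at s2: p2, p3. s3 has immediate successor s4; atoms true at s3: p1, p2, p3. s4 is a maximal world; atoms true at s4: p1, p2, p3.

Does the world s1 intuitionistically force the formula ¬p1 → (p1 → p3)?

Yes

s1 ⊩ ¬p1 → (p1 → p3) vacuously: no world accessible from s1 forces the antecedent ¬p1.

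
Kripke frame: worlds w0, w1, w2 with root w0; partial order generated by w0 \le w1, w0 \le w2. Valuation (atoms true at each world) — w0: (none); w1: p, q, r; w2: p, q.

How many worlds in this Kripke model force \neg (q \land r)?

1

w0: does not force it — w0 \nVdash \neg (q \land r) since w1 is accessible from w0 and w1 \Vdash q \land r.
w1: does not force it.
w2: forces it.
Worlds forcing the formula: {w2}.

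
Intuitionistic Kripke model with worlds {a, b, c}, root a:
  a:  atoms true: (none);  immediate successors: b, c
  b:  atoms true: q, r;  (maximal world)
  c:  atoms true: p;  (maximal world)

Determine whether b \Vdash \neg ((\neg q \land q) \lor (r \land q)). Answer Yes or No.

No

b \nVdash \neg ((\neg q \land q) \lor (r \land q)) since b is accessible from b and b \Vdash (\neg q \land q) \lor (r \land q).
b \Vdash (\neg q \land q) \lor (r \land q) via the disjunct r \land q.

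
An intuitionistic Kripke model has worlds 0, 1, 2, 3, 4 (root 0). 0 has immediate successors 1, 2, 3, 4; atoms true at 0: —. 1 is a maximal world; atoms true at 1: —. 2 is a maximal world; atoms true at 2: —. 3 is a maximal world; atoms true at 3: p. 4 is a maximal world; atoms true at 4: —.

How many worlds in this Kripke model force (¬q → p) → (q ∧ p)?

0: does not force it — 0 ⊮ (¬q → p) → (q ∧ p): at the accessible world 3, 3 ⊩ ¬q → p but 3 ⊮ q ∧ p.
1: forces it.
2: forces it.
3: does not force it — 3 ⊮ (¬q → p) → (q ∧ p): already at 3 itself, 3 ⊩ ¬q → p but 3 ⊮ q ∧ p.
4: forces it.
Worlds forcing the formula: {1, 2, 4}.

3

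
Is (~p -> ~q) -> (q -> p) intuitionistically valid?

No

This is the converse of contraposition, which is not intuitionistically valid.
A Kripke countermodel: worlds u0, u1; order generated by u0 <= u1; atoms true at each world — u0:{q}; u1:{p,q}.
u0 ||-/- (~p -> ~q) -> (q -> p): already at u0 itself, u0 ||- ~p -> ~q but u0 ||-/- q -> p.
u0 ||-/- q -> p: already at u0 itself, u0 ||- q but u0 ||-/- p.
u0 lacks atom p, so u0 ||-/- p.
So the root u0 does not force the formula.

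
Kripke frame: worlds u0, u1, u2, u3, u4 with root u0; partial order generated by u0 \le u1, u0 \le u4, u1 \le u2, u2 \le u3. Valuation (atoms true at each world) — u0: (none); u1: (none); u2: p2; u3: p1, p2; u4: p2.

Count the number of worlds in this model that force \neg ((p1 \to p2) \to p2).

u0: does not force it — u0 \nVdash \neg ((p1 \to p2) \to p2) since u2 is accessible from u0 and u2 \Vdash (p1 \to p2) \to p2.
u1: does not force it — u1 \nVdash \neg ((p1 \to p2) \to p2) since u2 is accessible from u1 and u2 \Vdash (p1 \to p2) \to p2.
u2: does not force it.
u3: does not force it.
u4: does not force it.
Worlds forcing the formula: { }.

0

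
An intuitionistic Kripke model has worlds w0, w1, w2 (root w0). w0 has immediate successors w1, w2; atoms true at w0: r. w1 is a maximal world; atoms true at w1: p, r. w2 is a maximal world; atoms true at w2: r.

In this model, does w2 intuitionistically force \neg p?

Yes

w2 \Vdash \neg p: no world accessible from w2 forces p.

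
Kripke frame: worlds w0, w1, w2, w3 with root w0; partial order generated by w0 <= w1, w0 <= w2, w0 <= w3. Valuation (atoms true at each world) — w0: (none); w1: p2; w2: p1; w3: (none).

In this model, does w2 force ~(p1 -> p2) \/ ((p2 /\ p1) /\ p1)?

w2 ||- ~(p1 -> p2) \/ ((p2 /\ p1) /\ p1) via the disjunct ~(p1 -> p2).

Yes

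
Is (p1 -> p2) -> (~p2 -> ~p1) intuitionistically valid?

Yes

This is the forward direction of contraposition, which is intuitionistically derivable.
Assume p1 -> p2 and ~p2. If p1 held then p2 would follow, contradicting ~p2; so ~p1.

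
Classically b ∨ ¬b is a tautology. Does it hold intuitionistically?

No

This is the law of excluded middle, which is not intuitionistically valid.
A Kripke countermodel: worlds u0, u1; order generated by u0 ≤ u1; atoms true at each world — u0:{}; u1:{b}.
u0 ⊮ b ∨ ¬b: neither disjunct is forced at u0.
u0 lacks atom b, so u0 ⊮ b.
So the root u0 does not force the formula.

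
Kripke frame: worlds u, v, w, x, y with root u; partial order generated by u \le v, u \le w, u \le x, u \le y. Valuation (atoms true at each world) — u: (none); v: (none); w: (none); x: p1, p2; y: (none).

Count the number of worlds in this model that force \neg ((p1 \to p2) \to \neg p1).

1

u: does not force it — u \nVdash \neg ((p1 \to p2) \to \neg p1) since v is accessible from u and v \Vdash (p1 \to p2) \to \neg p1.
v: does not force it.
w: does not force it.
x: forces it.
y: does not force it.
Worlds forcing the formula: {x}.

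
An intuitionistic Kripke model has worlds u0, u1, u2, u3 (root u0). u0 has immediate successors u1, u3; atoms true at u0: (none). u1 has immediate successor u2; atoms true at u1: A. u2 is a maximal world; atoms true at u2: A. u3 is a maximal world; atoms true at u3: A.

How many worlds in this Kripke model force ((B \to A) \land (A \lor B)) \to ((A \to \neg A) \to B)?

4

u0: forces it.
u1: forces it.
u2: forces it.
u3: forces it.
Worlds forcing the formula: {u0, u1, u2, u3}.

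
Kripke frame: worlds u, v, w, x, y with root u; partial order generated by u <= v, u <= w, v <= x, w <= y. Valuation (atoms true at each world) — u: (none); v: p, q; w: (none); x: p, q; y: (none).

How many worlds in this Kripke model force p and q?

u: does not force it — u does not force p and q since u fails p.
v: forces it.
w: does not force it — w does not force p and q since w fails p.
x: forces it.
y: does not force it.
Worlds forcing the formula: {v, x}.

2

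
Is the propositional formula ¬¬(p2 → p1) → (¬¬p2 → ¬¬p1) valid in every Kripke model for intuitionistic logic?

Yes

This is the distribution of double negation over implication, which is intuitionistically derivable.
Assume ¬¬(p2 → p1) and ¬¬p2; suppose ¬p1. Then p2 → p1 would give ¬p2 (by contraposition), contradicting ¬¬p2; so ¬(p2 → p1), contradicting ¬¬(p2 → p1). Hence ¬¬p1.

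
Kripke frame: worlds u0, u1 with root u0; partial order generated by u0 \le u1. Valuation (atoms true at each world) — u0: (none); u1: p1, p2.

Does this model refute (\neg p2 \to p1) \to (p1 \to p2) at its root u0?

u0 \Vdash (\neg p2 \to p1) \to (p1 \to p2): every world accessible from u0 that forces \neg p2 \to p1 (namely u0, u1) also forces p1 \to p2.
So the root u0 forces (\neg p2 \to p1) \to (p1 \to p2); the model is not a countermodel.

No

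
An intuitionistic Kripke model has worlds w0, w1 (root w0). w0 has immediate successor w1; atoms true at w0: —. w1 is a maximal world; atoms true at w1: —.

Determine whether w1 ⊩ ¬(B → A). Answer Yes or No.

w1 ⊮ ¬(B → A) since w1 is accessible from w1 and w1 ⊩ B → A.
w1 ⊩ B → A vacuously: no world accessible from w1 forces the antecedent B.

No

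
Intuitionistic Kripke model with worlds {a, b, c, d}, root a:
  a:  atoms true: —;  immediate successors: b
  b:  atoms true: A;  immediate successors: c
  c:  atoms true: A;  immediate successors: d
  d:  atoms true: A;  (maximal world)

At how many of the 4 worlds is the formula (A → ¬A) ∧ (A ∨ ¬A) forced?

a: does not force it — a ⊮ (A → ¬A) ∧ (A ∨ ¬A) since a fails A → ¬A.
b: does not force it — b ⊮ (A → ¬A) ∧ (A ∨ ¬A) since b fails A → ¬A.
c: does not force it — c ⊮ (A → ¬A) ∧ (A ∨ ¬A) since c fails A → ¬A.
d: does not force it.
Worlds forcing the formula: { }.

0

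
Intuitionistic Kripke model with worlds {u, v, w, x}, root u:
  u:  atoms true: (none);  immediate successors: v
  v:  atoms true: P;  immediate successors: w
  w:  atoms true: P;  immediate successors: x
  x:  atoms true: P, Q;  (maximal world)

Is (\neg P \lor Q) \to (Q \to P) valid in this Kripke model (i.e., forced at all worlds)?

Yes

u \Vdash (\neg P \lor Q) \to (Q \to P): every world accessible from u that forces \neg P \lor Q (namely x) also forces Q \to P.
Since the root u forces (\neg P \lor Q) \to (Q \to P) and forcing is persistent (monotone upward), every world forces it.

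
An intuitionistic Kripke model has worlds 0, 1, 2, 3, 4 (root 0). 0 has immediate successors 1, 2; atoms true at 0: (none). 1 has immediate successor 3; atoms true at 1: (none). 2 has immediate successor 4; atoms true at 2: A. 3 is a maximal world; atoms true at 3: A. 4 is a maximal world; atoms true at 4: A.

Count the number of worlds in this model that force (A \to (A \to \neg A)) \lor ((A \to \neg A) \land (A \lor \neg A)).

0: does not force it — 0 \nVdash (A \to (A \to \neg A)) \lor ((A \to \neg A) \land (A \lor \neg A)): neither disjunct is forced at 0.
1: does not force it — 1 \nVdash (A \to (A \to \neg A)) \lor ((A \to \neg A) \land (A \lor \neg A)): neither disjunct is forced at 1.
2: does not force it.
3: does not force it.
4: does not force it.
Worlds forcing the formula: { }.

0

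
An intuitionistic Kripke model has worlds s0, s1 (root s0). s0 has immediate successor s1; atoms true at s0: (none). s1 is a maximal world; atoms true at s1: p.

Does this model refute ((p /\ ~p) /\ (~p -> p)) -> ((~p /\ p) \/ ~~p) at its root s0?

s0 ||- ((p /\ ~p) /\ (~p -> p)) -> ((~p /\ p) \/ ~~p) vacuously: no world accessible from s0 forces the antecedent (p /\ ~p) /\ (~p -> p).
So the root s0 forces ((p /\ ~p) /\ (~p -> p)) -> ((~p /\ p) \/ ~~p); the model is not a countermodel.

No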